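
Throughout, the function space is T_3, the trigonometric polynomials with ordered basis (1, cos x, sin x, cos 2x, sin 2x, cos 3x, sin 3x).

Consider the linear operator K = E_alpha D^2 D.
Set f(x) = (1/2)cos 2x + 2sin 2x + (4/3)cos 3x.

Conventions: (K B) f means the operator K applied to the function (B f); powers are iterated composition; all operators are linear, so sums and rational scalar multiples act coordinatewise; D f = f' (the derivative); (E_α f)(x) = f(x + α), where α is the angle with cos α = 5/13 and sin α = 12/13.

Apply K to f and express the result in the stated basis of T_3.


the image equals g(x) = (2384/169)cos 2x + (1444/169)sin 2x - (29808/2197)cos 3x - (73260/2197)sin 3x

D f = 4cos 2x - sin 2x - 4sin 3x
D D f = -2cos 2x - 8sin 2x - 12cos 3x
D D D f = -16cos 2x + 4sin 2x + 36sin 3x
E_alpha D^2 D f = (2384/169)cos 2x + (1444/169)sin 2x - (29808/2197)cos 3x - (73260/2197)sin 3x


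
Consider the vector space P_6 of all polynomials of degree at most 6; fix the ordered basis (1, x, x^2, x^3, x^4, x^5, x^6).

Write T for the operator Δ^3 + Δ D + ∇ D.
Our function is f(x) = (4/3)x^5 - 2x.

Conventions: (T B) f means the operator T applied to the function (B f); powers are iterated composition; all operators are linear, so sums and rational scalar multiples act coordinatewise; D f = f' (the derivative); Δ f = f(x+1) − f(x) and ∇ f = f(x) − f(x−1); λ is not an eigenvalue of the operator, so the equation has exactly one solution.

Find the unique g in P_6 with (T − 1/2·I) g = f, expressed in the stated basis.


the image equals g(x) = -(8/3)x^5 - (640/3)x^3 - 320x^2 - (18868/3)x - 5920

write g with unknown coordinates in the stated basis and equate coefficients in (T − 1/2·I) g = f
solving from the highest basis element down gives g = -(8/3)x^5 - (640/3)x^3 - 320x^2 - (18868/3)x - 5920
check: T g = -(320/3)x^3 - 160x^2 - (9440/3)x - 2960
so T g − 1/2·g = (4/3)x^5 - 2x = f ✓


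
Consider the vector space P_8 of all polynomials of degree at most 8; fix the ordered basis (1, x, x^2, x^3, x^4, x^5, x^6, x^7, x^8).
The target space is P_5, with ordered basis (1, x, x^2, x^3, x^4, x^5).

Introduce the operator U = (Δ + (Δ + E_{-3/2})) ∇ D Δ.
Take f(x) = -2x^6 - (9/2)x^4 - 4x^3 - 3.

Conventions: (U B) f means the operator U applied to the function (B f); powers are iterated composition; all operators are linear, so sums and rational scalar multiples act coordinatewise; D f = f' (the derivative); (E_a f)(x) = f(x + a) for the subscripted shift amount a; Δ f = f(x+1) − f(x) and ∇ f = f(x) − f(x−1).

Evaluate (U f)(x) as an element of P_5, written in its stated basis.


Δ f = -12x^5 - 30x^4 - 58x^3 - 69x^2 - 42x - 21/2
D Δ f = -60x^4 - 120x^3 - 174x^2 - 138x - 42
∇ D Δ f = -240x^3 - 228x - 24
Δ (∇ D Δ) f = -720x^2 - 720x - 468
Δ (∇ D Δ) f = -720x^2 - 720x - 468
E_{-3/2} (∇ D Δ) f = -240x^3 + 1080x^2 - 1848x + 1128
(Δ + E_{-3/2}) (∇ D Δ) f = -240x^3 + 360x^2 - 2568x + 660
(Δ + (Δ + E_{-3/2})) (∇ D Δ) f = -240x^3 - 360x^2 - 3288x + 192

the result is g(x) = -240x^3 - 360x^2 - 3288x + 192


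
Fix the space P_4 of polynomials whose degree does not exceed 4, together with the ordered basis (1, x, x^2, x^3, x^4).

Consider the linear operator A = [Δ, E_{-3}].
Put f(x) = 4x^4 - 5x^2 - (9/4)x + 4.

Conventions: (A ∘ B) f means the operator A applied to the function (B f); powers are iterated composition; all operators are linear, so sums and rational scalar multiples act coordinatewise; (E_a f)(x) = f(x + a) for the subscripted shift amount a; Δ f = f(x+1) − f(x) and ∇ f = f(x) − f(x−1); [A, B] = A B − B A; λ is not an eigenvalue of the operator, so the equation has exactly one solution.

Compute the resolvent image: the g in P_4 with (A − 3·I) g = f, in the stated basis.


the result is g(x) = -(4/3)x^4 + (5/3)x^2 + (3/4)x - 4/3

write g with unknown coordinates in the stated basis and equate coefficients in (A − 3·I) g = f
solving from the highest basis element down gives g = -(4/3)x^4 + (5/3)x^2 + (3/4)x - 4/3
check: A g = 0
so A g − 3·g = 4x^4 - 5x^2 - (9/4)x + 4 = f ✓


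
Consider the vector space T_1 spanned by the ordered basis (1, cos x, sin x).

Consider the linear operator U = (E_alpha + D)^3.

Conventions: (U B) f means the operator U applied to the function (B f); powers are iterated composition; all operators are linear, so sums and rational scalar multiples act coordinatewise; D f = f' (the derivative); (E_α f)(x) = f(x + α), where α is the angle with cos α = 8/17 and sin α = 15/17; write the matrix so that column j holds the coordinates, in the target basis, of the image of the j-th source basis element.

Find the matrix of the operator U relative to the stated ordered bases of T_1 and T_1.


the matrix is [[1, 0, 0]; [0, -24064/4913, -26624/4913]; [0, 26624/4913, -24064/4913]] (rows listed top to bottom)

image of 1: 1
image of cos x: -(24064/4913)cos x + (26624/4913)sin x
image of sin x: -(26624/4913)cos x - (24064/4913)sin x
each image's coordinates form column j of the matrix


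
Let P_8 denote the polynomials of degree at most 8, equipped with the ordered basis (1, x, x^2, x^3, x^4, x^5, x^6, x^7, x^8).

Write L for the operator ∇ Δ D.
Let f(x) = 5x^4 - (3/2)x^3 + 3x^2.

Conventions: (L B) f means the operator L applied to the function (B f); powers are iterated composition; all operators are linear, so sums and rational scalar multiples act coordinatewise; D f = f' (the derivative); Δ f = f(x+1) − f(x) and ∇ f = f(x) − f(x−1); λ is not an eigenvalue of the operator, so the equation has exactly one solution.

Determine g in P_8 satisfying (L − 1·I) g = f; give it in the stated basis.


write g with unknown coordinates in the stated basis and equate coefficients in (L − 1·I) g = f
solving from the highest basis element down gives g = -5x^4 + (3/2)x^3 - 3x^2 - 120x + 9
check: L g = -120x + 9
so L g − 1·g = 5x^4 - (3/2)x^3 + 3x^2 = f ✓

g(x) = -5x^4 + (3/2)x^3 - 3x^2 - 120x + 9


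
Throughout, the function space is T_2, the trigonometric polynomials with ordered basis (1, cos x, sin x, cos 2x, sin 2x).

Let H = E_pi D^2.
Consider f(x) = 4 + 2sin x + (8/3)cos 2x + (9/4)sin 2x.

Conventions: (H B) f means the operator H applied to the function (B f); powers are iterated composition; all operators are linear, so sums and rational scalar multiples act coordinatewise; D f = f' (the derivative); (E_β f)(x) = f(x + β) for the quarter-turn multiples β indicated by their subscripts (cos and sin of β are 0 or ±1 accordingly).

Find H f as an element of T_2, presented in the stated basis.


D f = 2cos x + (9/2)cos 2x - (16/3)sin 2x
D D f = -2sin x - (32/3)cos 2x - 9sin 2x
E_pi D^2 f = 2sin x - (32/3)cos 2x - 9sin 2x

g(x) = 2sin x - (32/3)cos 2x - 9sin 2x


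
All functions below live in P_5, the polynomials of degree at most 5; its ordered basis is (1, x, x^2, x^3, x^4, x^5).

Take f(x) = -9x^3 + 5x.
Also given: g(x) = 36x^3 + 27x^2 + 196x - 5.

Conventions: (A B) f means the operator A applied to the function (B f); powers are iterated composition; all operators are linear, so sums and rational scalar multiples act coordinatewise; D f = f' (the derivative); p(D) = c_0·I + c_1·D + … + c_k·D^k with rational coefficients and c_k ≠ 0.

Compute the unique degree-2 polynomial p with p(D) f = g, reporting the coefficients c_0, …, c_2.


D^0 f = -9x^3 + 5x
D^1 f = -27x^2 + 5
D^2 f = -54x
matching coefficients of g against c_0 f + c_1 Df + … from the top degree down determines the c_i
solution: c_0 = -4, c_1 = -1, c_2 = -4

p(D) = -4·I − D − 4·D^2, i.e. c_0 = -4, c_1 = -1, c_2 = -4


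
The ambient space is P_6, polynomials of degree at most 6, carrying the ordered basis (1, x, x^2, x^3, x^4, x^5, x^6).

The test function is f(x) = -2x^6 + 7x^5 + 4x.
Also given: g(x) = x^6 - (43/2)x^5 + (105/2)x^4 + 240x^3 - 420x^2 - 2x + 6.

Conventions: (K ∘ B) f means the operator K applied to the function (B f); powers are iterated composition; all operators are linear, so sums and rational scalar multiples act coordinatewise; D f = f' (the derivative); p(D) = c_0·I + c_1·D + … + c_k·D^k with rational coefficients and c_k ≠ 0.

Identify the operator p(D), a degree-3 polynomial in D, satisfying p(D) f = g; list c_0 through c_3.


c_0 = -1/2, c_1 = 3/2, c_2 = 0, c_3 = -1

D^0 f = -2x^6 + 7x^5 + 4x
D^1 f = -12x^5 + 35x^4 + 4
D^2 f = -60x^4 + 140x^3
D^3 f = -240x^3 + 420x^2
matching coefficients of g against c_0 f + c_1 Df + … from the top degree down determines the c_i
solution: c_0 = -1/2, c_1 = 3/2, c_2 = 0, c_3 = -1


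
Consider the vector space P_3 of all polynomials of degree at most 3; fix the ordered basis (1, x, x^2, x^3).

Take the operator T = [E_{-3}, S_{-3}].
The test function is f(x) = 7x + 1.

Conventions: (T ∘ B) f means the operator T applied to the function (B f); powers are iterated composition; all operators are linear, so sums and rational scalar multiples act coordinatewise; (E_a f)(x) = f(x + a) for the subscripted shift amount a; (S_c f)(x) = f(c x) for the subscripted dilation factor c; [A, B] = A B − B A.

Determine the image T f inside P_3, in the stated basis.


the result is g(x) = 84

S_{-3} f = -21x + 1
E_{-3} S_{-3} f = -21x + 64
E_{-3} f = 7x - 20
S_{-3} E_{-3} f = -21x - 20
[E_{-3}, S_{-3}] f = 84


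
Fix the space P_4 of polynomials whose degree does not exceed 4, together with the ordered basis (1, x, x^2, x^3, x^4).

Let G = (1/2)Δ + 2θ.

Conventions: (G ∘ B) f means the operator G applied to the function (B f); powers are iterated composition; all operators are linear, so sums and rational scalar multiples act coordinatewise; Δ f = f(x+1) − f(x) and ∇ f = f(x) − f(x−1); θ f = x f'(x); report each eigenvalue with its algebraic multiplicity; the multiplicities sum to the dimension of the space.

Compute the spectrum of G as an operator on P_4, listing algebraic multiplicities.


image of 1: 0
image of x: 2x + 1/2
image of x^2: 4x^2 + x + 1/2
image of x^3: 6x^3 + (3/2)x^2 + (3/2)x + 1/2
image of x^4: 8x^4 + 2x^3 + 3x^2 + 2x + 1/2
the matrix is upper triangular; its diagonal is (0, 2, 4, 6, 8)
for a triangular matrix the eigenvalues are the diagonal entries, with algebraic multiplicity their repetition count

λ = 0 (multiplicity 1), λ = 2 (multiplicity 1), λ = 4 (multiplicity 1), λ = 6 (multiplicity 1), λ = 8 (multiplicity 1)


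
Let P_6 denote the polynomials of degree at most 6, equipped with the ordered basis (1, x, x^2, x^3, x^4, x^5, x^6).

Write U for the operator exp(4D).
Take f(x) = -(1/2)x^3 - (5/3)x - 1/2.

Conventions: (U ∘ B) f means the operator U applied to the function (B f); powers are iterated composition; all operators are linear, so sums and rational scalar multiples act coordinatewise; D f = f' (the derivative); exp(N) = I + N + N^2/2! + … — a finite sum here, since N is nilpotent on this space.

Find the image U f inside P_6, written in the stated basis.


the result is g(x) = -(1/2)x^3 - 6x^2 - (77/3)x - 235/6

order-1 term: -6x^2 - 20/3
order-2 term: -24x
order-3 term: -32
the series for exp(4D) f terminates at order 3
exp(4D) f = -(1/2)x^3 - 6x^2 - (77/3)x - 235/6


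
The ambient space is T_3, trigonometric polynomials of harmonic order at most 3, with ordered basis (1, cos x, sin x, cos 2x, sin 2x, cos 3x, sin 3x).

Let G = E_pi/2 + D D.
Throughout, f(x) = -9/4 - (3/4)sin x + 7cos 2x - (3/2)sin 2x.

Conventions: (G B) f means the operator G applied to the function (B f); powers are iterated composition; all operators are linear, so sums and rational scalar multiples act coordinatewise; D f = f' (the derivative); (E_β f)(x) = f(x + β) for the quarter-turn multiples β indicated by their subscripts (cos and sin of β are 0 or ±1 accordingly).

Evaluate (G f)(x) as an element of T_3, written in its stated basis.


the result is g(x) = -9/4 - (3/4)cos x + (3/4)sin x - 35cos 2x + (15/2)sin 2x

E_pi/2 f = -9/4 - (3/4)cos x - 7cos 2x + (3/2)sin 2x
D f = -(3/4)cos x - 3cos 2x - 14sin 2x
D D f = (3/4)sin x - 28cos 2x + 6sin 2x
(E_pi/2 + D D) f = -9/4 - (3/4)cos x + (3/4)sin x - 35cos 2x + (15/2)sin 2x


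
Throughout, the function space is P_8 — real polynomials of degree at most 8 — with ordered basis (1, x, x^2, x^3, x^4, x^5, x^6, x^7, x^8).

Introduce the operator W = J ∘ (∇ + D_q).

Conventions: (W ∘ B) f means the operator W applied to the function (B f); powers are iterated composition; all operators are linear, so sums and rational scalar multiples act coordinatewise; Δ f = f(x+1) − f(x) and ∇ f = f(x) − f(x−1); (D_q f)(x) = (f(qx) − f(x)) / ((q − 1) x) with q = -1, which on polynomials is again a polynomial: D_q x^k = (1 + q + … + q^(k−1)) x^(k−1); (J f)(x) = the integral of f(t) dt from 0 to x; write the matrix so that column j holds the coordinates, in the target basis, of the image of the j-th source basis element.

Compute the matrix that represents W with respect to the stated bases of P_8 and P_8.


the matrix is [[0, 0, 0, 0, 0, 0, 0, 0, 0]; [0, 2, -1, 1, -1, 1, -1, 1, -1]; [0, 0, 1, -3/2, 2, -5/2, 3, -7/2, 4]; [0, 0, 0, 4/3, -2, 10/3, -5, 7, -28/3]; [0, 0, 0, 0, 1, -5/2, 5, -35/4, 14]; [0, 0, 0, 0, 0, 6/5, -3, 7, -14]; [0, 0, 0, 0, 0, 0, 1, -7/2, 28/3]; [0, 0, 0, 0, 0, 0, 0, 8/7, -4]; [0, 0, 0, 0, 0, 0, 0, 0, 1]] (rows listed top to bottom)

image of 1: 0
image of x: 2x
image of x^2: x^2 - x
image of x^3: (4/3)x^3 - (3/2)x^2 + x
image of x^4: x^4 - 2x^3 + 2x^2 - x
image of x^5: (6/5)x^5 - (5/2)x^4 + (10/3)x^3 - (5/2)x^2 + x
image of x^6: x^6 - 3x^5 + 5x^4 - 5x^3 + 3x^2 - x
image of x^7: (8/7)x^7 - (7/2)x^6 + 7x^5 - (35/4)x^4 + 7x^3 - (7/2)x^2 + x
image of x^8: x^8 - 4x^7 + (28/3)x^6 - 14x^5 + 14x^4 - (28/3)x^3 + 4x^2 - x
each image's coordinates form column j of the matrix


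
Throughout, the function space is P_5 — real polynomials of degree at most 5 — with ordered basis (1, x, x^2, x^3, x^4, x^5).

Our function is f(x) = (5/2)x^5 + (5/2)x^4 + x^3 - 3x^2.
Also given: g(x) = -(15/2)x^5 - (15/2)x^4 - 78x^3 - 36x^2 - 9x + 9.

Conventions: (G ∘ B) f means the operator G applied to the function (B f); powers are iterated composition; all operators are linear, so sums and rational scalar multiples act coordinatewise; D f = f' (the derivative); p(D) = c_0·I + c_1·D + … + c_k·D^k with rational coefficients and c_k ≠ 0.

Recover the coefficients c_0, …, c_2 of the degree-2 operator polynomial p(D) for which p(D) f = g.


c_0 = -3, c_1 = 0, c_2 = -3/2

D^0 f = (5/2)x^5 + (5/2)x^4 + x^3 - 3x^2
D^1 f = (25/2)x^4 + 10x^3 + 3x^2 - 6x
D^2 f = 50x^3 + 30x^2 + 6x - 6
matching coefficients of g against c_0 f + c_1 Df + … from the top degree down determines the c_i
solution: c_0 = -3, c_1 = 0, c_2 = -3/2


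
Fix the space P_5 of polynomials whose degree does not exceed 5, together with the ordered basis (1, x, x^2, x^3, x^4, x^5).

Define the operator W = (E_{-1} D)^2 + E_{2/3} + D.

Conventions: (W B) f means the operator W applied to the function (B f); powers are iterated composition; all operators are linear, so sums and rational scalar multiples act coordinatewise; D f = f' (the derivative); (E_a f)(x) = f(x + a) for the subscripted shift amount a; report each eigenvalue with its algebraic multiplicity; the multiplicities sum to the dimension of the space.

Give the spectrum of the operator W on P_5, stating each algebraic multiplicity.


image of 1: 1
image of x: x + 5/3
image of x^2: x^2 + (10/3)x + 22/9
image of x^3: x^3 + 5x^2 + (22/3)x - 316/27
image of x^4: x^4 + (20/3)x^3 + (44/3)x^2 - (1264/27)x + 3904/81
image of x^5: x^5 + (25/3)x^4 + (220/9)x^3 - (3160/27)x^2 + (19520/81)x - 38848/243
the matrix is upper triangular; its diagonal is (1, 1, 1, 1, 1, 1)
for a triangular matrix the eigenvalues are the diagonal entries, with algebraic multiplicity their repetition count

λ = 1 (multiplicity 6)


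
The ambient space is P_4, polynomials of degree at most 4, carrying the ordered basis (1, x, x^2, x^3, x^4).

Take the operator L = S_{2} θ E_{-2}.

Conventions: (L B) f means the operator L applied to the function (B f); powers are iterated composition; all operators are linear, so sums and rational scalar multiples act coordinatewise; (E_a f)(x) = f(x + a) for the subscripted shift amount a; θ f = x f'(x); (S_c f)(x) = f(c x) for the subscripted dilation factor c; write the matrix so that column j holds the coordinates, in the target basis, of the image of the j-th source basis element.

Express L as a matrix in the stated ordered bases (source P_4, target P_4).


image of 1: 0
image of x: 2x
image of x^2: 8x^2 - 8x
image of x^3: 24x^3 - 48x^2 + 24x
image of x^4: 64x^4 - 192x^3 + 192x^2 - 64x
each image's coordinates form column j of the matrix

the matrix is [[0, 0, 0, 0, 0]; [0, 2, -8, 24, -64]; [0, 0, 8, -48, 192]; [0, 0, 0, 24, -192]; [0, 0, 0, 0, 64]] (rows listed top to bottom)


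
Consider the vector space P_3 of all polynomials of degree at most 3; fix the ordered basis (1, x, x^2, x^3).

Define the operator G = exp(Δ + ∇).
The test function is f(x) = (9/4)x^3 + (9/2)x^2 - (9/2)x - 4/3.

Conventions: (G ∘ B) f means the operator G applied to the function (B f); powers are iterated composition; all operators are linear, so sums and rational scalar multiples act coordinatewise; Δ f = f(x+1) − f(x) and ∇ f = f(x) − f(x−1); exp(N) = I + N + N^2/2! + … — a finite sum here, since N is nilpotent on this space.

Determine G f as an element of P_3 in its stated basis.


order-1 term: (27/2)x^2 + 18x - 9/2
order-2 term: 27x + 18
order-3 term: 18
the series for exp(Δ + ∇) f terminates at order 3
exp(Δ + ∇) f = (9/4)x^3 + 18x^2 + (81/2)x + 181/6

g(x) = (9/4)x^3 + 18x^2 + (81/2)x + 181/6


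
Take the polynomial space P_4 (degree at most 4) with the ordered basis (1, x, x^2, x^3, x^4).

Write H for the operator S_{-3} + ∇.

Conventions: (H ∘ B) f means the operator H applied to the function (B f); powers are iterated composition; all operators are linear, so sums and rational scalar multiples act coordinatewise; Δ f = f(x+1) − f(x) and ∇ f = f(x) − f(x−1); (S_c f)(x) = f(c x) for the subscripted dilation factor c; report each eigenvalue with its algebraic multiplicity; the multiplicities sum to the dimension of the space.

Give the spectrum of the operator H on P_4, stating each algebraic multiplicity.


image of 1: 1
image of x: -3x + 1
image of x^2: 9x^2 + 2x - 1
image of x^3: -27x^3 + 3x^2 - 3x + 1
image of x^4: 81x^4 + 4x^3 - 6x^2 + 4x - 1
the matrix is upper triangular; its diagonal is (1, -3, 9, -27, 81)
for a triangular matrix the eigenvalues are the diagonal entries, with algebraic multiplicity their repetition count

λ = -27 (multiplicity 1), λ = -3 (multiplicity 1), λ = 1 (multiplicity 1), λ = 9 (multiplicity 1), λ = 81 (multiplicity 1)


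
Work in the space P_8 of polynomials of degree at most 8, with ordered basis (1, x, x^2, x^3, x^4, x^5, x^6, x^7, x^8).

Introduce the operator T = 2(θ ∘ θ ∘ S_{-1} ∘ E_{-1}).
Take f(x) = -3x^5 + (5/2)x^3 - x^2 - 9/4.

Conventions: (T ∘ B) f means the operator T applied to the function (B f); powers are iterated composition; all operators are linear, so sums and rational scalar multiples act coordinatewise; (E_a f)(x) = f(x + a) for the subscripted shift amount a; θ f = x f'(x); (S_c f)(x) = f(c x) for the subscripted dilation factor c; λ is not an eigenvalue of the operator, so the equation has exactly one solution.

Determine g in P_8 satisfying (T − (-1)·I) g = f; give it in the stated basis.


write g with unknown coordinates in the stated basis and equate coefficients in (T − (-1)·I) g = f
solving from the highest basis element down gives g = (3/49)x^5 + (160/539)x^4 + (8465/18326)x^3 + (6737/82467)x^2 - (56257/82467)x - 9/4
check: T g = -(150/49)x^5 - (160/539)x^4 + (18675/9163)x^3 - (89204/82467)x^2 + (56257/82467)x
so T g − (-1)·g = -3x^5 + (5/2)x^3 - x^2 - 9/4 = f ✓

the result is g(x) = (3/49)x^5 + (160/539)x^4 + (8465/18326)x^3 + (6737/82467)x^2 - (56257/82467)x - 9/4


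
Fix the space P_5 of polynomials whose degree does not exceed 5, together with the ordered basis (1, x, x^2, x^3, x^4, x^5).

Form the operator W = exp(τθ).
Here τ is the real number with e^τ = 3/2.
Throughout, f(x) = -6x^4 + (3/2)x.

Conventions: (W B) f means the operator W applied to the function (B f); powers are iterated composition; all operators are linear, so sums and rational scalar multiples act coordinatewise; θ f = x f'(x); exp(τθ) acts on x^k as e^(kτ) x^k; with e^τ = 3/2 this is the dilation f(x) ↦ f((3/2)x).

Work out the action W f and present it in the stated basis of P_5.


exp(τθ) x^k = e^(kτ) x^k; with e^τ = 3/2 this sends x^k to (3/2)^k x^k
x ↦ 3/2 x
x^4 ↦ 81/16 x^4
applying this coordinatewise to f: exp(τθ) f = -(243/8)x^4 + (9/4)x

the result is g(x) = -(243/8)x^4 + (9/4)x


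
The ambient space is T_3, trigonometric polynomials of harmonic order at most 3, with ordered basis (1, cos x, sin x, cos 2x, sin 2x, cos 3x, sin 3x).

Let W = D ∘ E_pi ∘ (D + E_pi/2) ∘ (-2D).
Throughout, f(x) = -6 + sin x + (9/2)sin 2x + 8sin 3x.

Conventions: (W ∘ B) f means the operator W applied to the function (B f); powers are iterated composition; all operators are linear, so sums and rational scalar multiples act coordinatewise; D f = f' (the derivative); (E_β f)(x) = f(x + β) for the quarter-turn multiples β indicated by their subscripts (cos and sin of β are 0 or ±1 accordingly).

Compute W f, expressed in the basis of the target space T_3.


D f = cos x + 9cos 2x + 24cos 3x
(-2D) f = -2cos x - 18cos 2x - 48cos 3x
D (-2D) f = 2sin x + 36sin 2x + 144sin 3x
E_pi/2 (-2D) f = 2sin x + 18cos 2x - 48sin 3x
(D + E_pi/2) (-2D) f = 4sin x + 18cos 2x + 36sin 2x + 96sin 3x
E_pi (D + E_pi/2) (-2D) f = -4sin x + 18cos 2x + 36sin 2x - 96sin 3x
D E_pi (D + E_pi/2) (-2D) f = -4cos x + 72cos 2x - 36sin 2x - 288cos 3x

the image equals g(x) = -4cos x + 72cos 2x - 36sin 2x - 288cos 3x


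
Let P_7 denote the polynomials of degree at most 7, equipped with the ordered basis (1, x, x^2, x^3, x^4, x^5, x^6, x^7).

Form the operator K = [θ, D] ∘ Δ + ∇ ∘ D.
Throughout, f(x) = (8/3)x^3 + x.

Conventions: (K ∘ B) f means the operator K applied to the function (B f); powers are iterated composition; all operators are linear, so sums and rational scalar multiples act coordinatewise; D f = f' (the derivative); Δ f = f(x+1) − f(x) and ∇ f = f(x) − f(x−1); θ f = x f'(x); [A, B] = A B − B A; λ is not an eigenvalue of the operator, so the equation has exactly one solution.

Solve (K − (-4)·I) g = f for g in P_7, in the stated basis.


the result is g(x) = (2/3)x^3 + (1/4)x + 1

write g with unknown coordinates in the stated basis and equate coefficients in (K − (-4)·I) g = f
solving from the highest basis element down gives g = (2/3)x^3 + (1/4)x + 1
check: K g = -4
so K g − (-4)·g = (8/3)x^3 + x = f ✓


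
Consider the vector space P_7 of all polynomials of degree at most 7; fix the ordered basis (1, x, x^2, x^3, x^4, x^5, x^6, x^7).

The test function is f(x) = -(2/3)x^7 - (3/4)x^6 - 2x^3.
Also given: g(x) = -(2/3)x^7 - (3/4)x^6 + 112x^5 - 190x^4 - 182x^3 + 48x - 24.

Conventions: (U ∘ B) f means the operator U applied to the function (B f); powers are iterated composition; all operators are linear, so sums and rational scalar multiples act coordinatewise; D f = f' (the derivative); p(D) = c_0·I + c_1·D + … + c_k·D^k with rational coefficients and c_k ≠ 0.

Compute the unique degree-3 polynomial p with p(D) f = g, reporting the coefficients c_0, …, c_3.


D^0 f = -(2/3)x^7 - (3/4)x^6 - 2x^3
D^1 f = -(14/3)x^6 - (9/2)x^5 - 6x^2
D^2 f = -28x^5 - (45/2)x^4 - 12x
D^3 f = -140x^4 - 90x^3 - 12
matching coefficients of g against c_0 f + c_1 Df + … from the top degree down determines the c_i
solution: c_0 = 1, c_1 = 0, c_2 = -4, c_3 = 2

p(D) = I − 4·D^2 + 2·D^3, i.e. c_0 = 1, c_1 = 0, c_2 = -4, c_3 = 2


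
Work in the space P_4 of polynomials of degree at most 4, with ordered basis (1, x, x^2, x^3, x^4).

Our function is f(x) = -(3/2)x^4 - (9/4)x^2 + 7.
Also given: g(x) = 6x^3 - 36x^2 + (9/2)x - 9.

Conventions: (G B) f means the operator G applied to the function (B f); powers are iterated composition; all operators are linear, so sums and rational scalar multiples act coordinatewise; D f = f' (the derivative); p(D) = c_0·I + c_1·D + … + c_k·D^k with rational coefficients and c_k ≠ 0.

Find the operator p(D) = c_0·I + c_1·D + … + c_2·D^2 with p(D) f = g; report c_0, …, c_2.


p(D) = -D + 2·D^2, i.e. c_0 = 0, c_1 = -1, c_2 = 2

D^0 f = -(3/2)x^4 - (9/4)x^2 + 7
D^1 f = -6x^3 - (9/2)x
D^2 f = -18x^2 - 9/2
matching coefficients of g against c_0 f + c_1 Df + … from the top degree down determines the c_i
solution: c_0 = 0, c_1 = -1, c_2 = 2


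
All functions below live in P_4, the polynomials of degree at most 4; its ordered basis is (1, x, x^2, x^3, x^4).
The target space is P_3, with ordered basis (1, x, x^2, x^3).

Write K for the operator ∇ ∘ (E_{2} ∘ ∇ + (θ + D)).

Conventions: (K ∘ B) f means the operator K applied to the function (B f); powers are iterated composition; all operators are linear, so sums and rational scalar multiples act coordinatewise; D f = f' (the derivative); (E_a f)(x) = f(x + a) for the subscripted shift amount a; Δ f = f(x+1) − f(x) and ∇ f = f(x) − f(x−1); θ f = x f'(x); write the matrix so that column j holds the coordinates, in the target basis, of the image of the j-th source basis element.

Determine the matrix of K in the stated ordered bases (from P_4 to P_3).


the matrix is [[0, 1, 2, 6, 14]; [0, 0, 4, 3, 28]; [0, 0, 0, 9, 0]; [0, 0, 0, 0, 16]] (rows listed top to bottom)

image of 1: 0
image of x: 1
image of x^2: 4x + 2
image of x^3: 9x^2 + 3x + 6
image of x^4: 16x^3 + 28x + 14
each image's coordinates form column j of the matrix


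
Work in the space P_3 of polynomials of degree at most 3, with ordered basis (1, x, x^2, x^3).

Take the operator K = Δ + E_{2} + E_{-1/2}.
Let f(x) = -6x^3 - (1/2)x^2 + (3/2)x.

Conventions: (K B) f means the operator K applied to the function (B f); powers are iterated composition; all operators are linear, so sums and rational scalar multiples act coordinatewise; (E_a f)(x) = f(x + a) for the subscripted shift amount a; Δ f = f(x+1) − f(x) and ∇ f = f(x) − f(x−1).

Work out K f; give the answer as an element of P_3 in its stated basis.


the result is g(x) = -12x^3 - 46x^2 - 94x - 417/8

Δ f = -18x^2 - 19x - 5
E_{2} f = -6x^3 - (73/2)x^2 - (145/2)x - 47
E_{-1/2} f = -6x^3 + (17/2)x^2 - (5/2)x - 1/8
(Δ + E_{2} + E_{-1/2}) f = -12x^3 - 46x^2 - 94x - 417/8


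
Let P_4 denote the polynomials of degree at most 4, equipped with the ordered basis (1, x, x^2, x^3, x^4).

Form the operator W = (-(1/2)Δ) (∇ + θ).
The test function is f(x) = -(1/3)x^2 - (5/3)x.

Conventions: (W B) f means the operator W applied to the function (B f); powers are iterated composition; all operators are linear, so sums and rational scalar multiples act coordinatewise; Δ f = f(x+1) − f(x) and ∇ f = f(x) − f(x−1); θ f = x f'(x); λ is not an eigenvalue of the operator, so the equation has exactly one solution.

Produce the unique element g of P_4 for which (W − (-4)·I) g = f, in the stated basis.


g(x) = -(1/12)x^2 - (11/24)x - 19/192

write g with unknown coordinates in the stated basis and equate coefficients in (W − (-4)·I) g = f
solving from the highest basis element down gives g = -(1/12)x^2 - (11/24)x - 19/192
check: W g = (1/6)x + 19/48
so W g − (-4)·g = -(1/3)x^2 - (5/3)x = f ✓


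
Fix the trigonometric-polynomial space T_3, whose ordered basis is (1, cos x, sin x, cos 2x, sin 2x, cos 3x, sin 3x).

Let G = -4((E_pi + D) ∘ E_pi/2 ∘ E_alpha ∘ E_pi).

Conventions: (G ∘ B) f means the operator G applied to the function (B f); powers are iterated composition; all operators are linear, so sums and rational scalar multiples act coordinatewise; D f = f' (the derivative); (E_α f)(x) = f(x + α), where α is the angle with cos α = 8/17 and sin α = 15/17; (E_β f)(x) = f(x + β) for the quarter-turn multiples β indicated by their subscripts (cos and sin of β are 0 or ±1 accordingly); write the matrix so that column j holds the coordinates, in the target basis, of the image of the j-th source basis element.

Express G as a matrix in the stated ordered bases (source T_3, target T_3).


the matrix is [[-4, 0, 0, 0, 0, 0, 0]; [0, 28/17, -92/17, 0, 0, 0, 0]; [0, 92/17, 28/17, 0, 0, 0, 0]; [0, 0, 0, -2564/289, -328/289, 0, 0]; [0, 0, 0, 328/289, -2564/289, 0, 0]; [0, 0, 0, 0, 0, -56676/4913, -25492/4913]; [0, 0, 0, 0, 0, 25492/4913, -56676/4913]] (rows listed top to bottom)

image of 1: -4
image of cos x: (28/17)cos x + (92/17)sin x
image of sin x: -(92/17)cos x + (28/17)sin x
image of cos 2x: -(2564/289)cos 2x + (328/289)sin 2x
image of sin 2x: -(328/289)cos 2x - (2564/289)sin 2x
image of cos 3x: -(56676/4913)cos 3x + (25492/4913)sin 3x
image of sin 3x: -(25492/4913)cos 3x - (56676/4913)sin 3x
each image's coordinates form column j of the matrix


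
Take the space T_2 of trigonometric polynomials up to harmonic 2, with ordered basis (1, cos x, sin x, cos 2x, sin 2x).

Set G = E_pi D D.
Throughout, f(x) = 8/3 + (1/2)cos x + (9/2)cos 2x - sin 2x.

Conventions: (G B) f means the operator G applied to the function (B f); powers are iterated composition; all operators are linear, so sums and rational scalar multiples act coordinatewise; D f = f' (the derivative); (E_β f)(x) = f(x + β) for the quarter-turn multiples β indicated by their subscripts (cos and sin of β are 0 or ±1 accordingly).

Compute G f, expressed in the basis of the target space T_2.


D f = -(1/2)sin x - 2cos 2x - 9sin 2x
D D f = -(1/2)cos x - 18cos 2x + 4sin 2x
E_pi D D f = (1/2)cos x - 18cos 2x + 4sin 2x

the result is g(x) = (1/2)cos x - 18cos 2x + 4sin 2x


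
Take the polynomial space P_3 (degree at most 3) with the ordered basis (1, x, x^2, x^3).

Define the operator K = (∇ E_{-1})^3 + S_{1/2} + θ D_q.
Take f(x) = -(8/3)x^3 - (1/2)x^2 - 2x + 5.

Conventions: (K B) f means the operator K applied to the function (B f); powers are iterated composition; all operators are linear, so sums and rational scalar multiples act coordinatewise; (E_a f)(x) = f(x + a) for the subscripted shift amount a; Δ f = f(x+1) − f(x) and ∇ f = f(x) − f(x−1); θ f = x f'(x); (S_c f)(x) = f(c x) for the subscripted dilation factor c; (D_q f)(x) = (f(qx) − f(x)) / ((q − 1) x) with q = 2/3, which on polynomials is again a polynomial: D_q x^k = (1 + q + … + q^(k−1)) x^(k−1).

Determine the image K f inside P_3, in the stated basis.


the result is g(x) = -(1/3)x^3 - (2459/216)x^2 - (11/6)x - 11

E_{-1} f = -(8/3)x^3 + (15/2)x^2 - 9x + 55/6
∇ E_{-1} f = -8x^2 + 23x - 115/6
E_{-1} (∇ E_{-1}) f = -8x^2 + 39x - 301/6
∇ E_{-1} (∇ E_{-1}) f = -16x + 47
E_{-1} (∇ E_{-1}) (∇ E_{-1}) f = -16x + 63
∇ E_{-1} (∇ E_{-1}) (∇ E_{-1}) f = -16
S_{1/2} f = -(1/3)x^3 - (1/8)x^2 - x + 5
D_q f = -(152/27)x^2 - (5/6)x - 2
θ D_q f = -(304/27)x^2 - (5/6)x
((∇ E_{-1})^3 + S_{1/2} + θ D_q) f = -(1/3)x^3 - (2459/216)x^2 - (11/6)x - 11


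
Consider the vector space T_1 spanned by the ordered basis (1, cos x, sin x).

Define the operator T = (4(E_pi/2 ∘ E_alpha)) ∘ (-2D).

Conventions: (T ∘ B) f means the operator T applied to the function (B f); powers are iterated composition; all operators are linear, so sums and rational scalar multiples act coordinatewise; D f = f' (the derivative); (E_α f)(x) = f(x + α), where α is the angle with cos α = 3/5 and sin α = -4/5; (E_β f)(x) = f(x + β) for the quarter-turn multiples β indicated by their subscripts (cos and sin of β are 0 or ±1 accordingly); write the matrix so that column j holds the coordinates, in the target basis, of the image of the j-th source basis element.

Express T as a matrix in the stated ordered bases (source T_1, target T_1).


image of 1: 0
image of cos x: (24/5)cos x + (32/5)sin x
image of sin x: -(32/5)cos x + (24/5)sin x
each image's coordinates form column j of the matrix

the matrix is [[0, 0, 0]; [0, 24/5, -32/5]; [0, 32/5, 24/5]] (rows listed top to bottom)


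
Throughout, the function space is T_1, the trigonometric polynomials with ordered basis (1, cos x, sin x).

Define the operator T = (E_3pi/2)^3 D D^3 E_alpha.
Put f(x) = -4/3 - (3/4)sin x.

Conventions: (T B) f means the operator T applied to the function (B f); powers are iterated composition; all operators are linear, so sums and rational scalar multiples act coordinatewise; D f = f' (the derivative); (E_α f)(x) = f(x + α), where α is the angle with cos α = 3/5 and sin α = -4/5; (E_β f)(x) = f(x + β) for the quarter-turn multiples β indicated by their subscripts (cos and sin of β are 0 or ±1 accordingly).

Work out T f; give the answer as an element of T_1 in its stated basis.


g(x) = -(9/20)cos x - (3/5)sin x

E_alpha f = -4/3 + (3/5)cos x - (9/20)sin x
D E_alpha f = -(9/20)cos x - (3/5)sin x
D D E_alpha f = -(3/5)cos x + (9/20)sin x
D D D E_alpha f = (9/20)cos x + (3/5)sin x
D D^3 E_alpha f = (3/5)cos x - (9/20)sin x
E_3pi/2 (D D^3) E_alpha f = (9/20)cos x + (3/5)sin x
E_3pi/2 E_3pi/2 (D D^3) E_alpha f = -(3/5)cos x + (9/20)sin x
E_3pi/2 E_3pi/2 E_3pi/2 (D D^3) E_alpha f = -(9/20)cos x - (3/5)sin x


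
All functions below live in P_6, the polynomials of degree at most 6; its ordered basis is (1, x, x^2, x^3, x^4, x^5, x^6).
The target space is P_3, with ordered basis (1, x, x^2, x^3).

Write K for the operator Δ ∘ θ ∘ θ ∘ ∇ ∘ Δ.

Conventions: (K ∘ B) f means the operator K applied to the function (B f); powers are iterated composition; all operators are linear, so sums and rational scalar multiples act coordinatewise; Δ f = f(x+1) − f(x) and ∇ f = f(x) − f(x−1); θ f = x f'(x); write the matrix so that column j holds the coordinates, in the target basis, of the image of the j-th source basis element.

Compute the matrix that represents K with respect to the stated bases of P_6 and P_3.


the matrix is [[0, 0, 0, 6, 48, 190, 600]; [0, 0, 0, 0, 96, 540, 2160]; [0, 0, 0, 0, 0, 540, 2880]; [0, 0, 0, 0, 0, 0, 1920]] (rows listed top to bottom)

image of 1: 0
image of x: 0
image of x^2: 0
image of x^3: 6
image of x^4: 96x + 48
image of x^5: 540x^2 + 540x + 190
image of x^6: 1920x^3 + 2880x^2 + 2160x + 600
each image's coordinates form column j of the matrix


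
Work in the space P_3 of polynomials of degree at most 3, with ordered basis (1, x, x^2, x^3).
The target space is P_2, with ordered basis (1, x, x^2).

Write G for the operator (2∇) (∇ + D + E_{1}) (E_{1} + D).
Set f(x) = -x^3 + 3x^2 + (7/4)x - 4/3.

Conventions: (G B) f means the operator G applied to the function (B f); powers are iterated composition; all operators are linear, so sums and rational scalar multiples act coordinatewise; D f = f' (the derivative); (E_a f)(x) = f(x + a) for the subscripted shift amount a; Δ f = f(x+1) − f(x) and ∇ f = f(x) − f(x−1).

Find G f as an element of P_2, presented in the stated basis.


E_{1} f = -x^3 + (19/4)x + 29/12
D f = -3x^2 + 6x + 7/4
(E_{1} + D) f = -x^3 - 3x^2 + (43/4)x + 25/6
∇ (E_{1} + D) f = -3x^2 - 3x + 51/4
D (E_{1} + D) f = -3x^2 - 6x + 43/4
E_{1} (E_{1} + D) f = -x^3 - 6x^2 + (7/4)x + 131/12
(∇ + D + E_{1}) (E_{1} + D) f = -x^3 - 12x^2 - (29/4)x + 413/12
∇ (∇ + D + E_{1}) (E_{1} + D) f = -3x^2 - 21x + 15/4
(2∇) (∇ + D + E_{1}) (E_{1} + D) f = -6x^2 - 42x + 15/2

g(x) = -6x^2 - 42x + 15/2


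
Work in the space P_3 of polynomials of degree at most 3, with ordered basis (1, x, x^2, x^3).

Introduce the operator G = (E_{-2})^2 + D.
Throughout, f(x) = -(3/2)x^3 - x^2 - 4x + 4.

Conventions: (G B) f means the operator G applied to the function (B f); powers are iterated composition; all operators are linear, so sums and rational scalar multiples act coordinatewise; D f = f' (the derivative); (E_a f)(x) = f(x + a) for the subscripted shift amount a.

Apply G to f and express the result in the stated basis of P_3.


E_{-2} f = -(3/2)x^3 + 8x^2 - 18x + 20
E_{-2} E_{-2} f = -(3/2)x^3 + 17x^2 - 68x + 100
D f = -(9/2)x^2 - 2x - 4
((E_{-2})^2 + D) f = -(3/2)x^3 + (25/2)x^2 - 70x + 96

the result is g(x) = -(3/2)x^3 + (25/2)x^2 - 70x + 96


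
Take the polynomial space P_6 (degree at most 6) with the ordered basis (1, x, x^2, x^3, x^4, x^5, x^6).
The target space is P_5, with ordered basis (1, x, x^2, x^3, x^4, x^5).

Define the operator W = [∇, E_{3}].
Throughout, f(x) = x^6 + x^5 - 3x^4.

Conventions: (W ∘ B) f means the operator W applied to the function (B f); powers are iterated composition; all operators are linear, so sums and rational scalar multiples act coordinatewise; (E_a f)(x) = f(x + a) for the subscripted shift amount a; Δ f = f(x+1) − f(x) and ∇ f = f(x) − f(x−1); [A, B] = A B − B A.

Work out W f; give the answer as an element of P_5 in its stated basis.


g(x) = 0

E_{3} f = x^6 + 19x^5 + 147x^4 + 594x^3 + 1323x^2 + 1539x + 729
∇ E_{3} f = 6x^5 + 80x^4 + 418x^3 + 1075x^2 + 1363x + 681
∇ f = 6x^5 - 10x^4 - 2x^3 + 13x^2 - 11x + 3
E_{3} ∇ f = 6x^5 + 80x^4 + 418x^3 + 1075x^2 + 1363x + 681
[∇, E_{3}] f = 0


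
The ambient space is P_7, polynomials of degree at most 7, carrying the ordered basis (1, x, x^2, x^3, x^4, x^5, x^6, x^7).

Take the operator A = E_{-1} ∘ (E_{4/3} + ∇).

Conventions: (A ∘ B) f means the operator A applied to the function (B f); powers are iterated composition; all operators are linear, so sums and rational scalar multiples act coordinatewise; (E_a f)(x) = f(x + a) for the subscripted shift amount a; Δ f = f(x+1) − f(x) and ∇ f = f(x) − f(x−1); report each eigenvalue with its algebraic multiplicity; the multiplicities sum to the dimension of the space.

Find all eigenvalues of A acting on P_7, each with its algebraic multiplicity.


λ = 1 (multiplicity 8)

image of 1: 1
image of x: x + 4/3
image of x^2: x^2 + (8/3)x - 26/9
image of x^3: x^3 + 4x^2 - (26/3)x + 190/27
image of x^4: x^4 + (16/3)x^3 - (52/3)x^2 + (760/27)x - 1214/81
image of x^5: x^5 + (20/3)x^4 - (260/9)x^3 + (1900/27)x^2 - (6070/81)x + 7534/243
image of x^6: x^6 + 8x^5 - (130/3)x^4 + (3800/27)x^3 - (6070/27)x^2 + (15068/81)x - 45926/729
image of x^7: x^7 + (28/3)x^6 - (182/3)x^5 + (6650/27)x^4 - (42490/81)x^3 + (52738/81)x^2 - (321482/729)x + 277750/2187
the matrix is upper triangular; its diagonal is (1, 1, 1, 1, 1, 1, 1, 1)
for a triangular matrix the eigenvalues are the diagonal entries, with algebraic multiplicity their repetition count


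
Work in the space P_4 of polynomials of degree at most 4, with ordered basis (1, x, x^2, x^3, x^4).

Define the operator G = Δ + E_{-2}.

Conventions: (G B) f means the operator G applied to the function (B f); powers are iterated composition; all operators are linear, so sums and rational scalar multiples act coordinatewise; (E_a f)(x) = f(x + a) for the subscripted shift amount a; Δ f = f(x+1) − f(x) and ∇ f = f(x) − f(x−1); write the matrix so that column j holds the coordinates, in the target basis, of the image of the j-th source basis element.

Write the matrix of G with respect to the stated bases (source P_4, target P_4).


image of 1: 1
image of x: x - 1
image of x^2: x^2 - 2x + 5
image of x^3: x^3 - 3x^2 + 15x - 7
image of x^4: x^4 - 4x^3 + 30x^2 - 28x + 17
each image's coordinates form column j of the matrix

the matrix is [[1, -1, 5, -7, 17]; [0, 1, -2, 15, -28]; [0, 0, 1, -3, 30]; [0, 0, 0, 1, -4]; [0, 0, 0, 0, 1]] (rows listed top to bottom)


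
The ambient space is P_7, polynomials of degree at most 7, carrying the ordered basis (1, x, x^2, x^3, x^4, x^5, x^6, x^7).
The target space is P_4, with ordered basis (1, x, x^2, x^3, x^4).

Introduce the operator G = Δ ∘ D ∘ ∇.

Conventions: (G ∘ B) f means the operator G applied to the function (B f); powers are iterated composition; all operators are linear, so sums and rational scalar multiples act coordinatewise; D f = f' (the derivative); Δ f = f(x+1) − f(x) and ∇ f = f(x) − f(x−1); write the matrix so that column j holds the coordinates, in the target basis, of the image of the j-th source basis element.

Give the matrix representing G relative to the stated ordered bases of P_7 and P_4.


the matrix is [[0, 0, 0, 6, 0, 10, 0, 14]; [0, 0, 0, 0, 24, 0, 60, 0]; [0, 0, 0, 0, 0, 60, 0, 210]; [0, 0, 0, 0, 0, 0, 120, 0]; [0, 0, 0, 0, 0, 0, 0, 210]] (rows listed top to bottom)

image of 1: 0
image of x: 0
image of x^2: 0
image of x^3: 6
image of x^4: 24x
image of x^5: 60x^2 + 10
image of x^6: 120x^3 + 60x
image of x^7: 210x^4 + 210x^2 + 14
each image's coordinates form column j of the matrix
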